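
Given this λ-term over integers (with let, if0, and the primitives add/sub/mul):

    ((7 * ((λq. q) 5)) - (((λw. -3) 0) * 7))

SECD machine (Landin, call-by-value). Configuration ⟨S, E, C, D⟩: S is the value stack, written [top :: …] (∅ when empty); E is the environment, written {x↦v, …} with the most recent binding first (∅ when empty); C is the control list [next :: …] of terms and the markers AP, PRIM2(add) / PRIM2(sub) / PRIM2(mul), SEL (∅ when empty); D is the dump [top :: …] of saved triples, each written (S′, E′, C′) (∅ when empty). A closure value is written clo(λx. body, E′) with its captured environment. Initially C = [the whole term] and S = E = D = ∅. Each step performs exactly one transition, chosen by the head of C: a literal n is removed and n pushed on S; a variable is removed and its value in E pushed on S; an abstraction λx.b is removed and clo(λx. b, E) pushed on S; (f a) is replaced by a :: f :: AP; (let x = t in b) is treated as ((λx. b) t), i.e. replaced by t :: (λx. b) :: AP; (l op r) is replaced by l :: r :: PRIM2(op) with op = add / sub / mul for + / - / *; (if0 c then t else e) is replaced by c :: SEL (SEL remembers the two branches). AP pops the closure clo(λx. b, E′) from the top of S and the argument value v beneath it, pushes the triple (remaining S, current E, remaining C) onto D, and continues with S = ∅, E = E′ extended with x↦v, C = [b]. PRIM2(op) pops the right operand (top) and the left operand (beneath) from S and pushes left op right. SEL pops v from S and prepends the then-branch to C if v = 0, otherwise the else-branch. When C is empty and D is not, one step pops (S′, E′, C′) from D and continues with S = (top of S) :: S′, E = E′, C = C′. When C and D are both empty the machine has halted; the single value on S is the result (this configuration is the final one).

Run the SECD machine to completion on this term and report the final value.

t=0: ⟨S=∅; E=∅; C=[((7 * ((λq. q) 5)) - (((λw. -3) 0) * 7))]; D=∅⟩
t=1: ⟨S=∅; E=∅; C=[(7 * ((λq. q) 5)) :: (((λw. -3) 0) * 7) :: PRIM2(sub)]; D=∅⟩
t=2: ⟨S=∅; E=∅; C=[7 :: ((λq. q) 5) :: PRIM2(mul) :: (((λw. -3) 0) * 7) :: PRIM2(sub)]; D=∅⟩
t=3: ⟨S=[7]; E=∅; C=[((λq. q) 5) :: PRIM2(mul) :: (((λw. -3) 0) * 7) :: PRIM2(sub)]; D=∅⟩
t=4: ⟨S=[7]; E=∅; C=[5 :: (λq. q) :: AP :: PRIM2(mul) :: (((λw. -3) 0) * 7) :: PRIM2(sub)]; D=∅⟩
t=5: ⟨S=[5 :: 7]; E=∅; C=[(λq. q) :: AP :: PRIM2(mul) :: (((λw. -3) 0) * 7) :: PRIM2(sub)]; D=∅⟩
t=6: ⟨S=[clo(λq. q, ∅) :: 5 :: 7]; E=∅; C=[AP :: PRIM2(mul) :: (((λw. -3) 0) * 7) :: PRIM2(sub)]; D=∅⟩
t=7: ⟨S=∅; E={q↦5}; C=[q]; D=[([7], ∅, [PRIM2(mul) :: (((λw. -3) 0) * 7) :: PRIM2(sub)])]⟩
t=8: ⟨S=[5]; E={q↦5}; C=∅; D=[([7], ∅, [PRIM2(mul) :: (((λw. -3) 0) * 7) :: PRIM2(sub)])]⟩
t=9: ⟨S=[5 :: 7]; E=∅; C=[PRIM2(mul) :: (((λw. -3) 0) * 7) :: PRIM2(sub)]; D=∅⟩
t=10: ⟨S=[35]; E=∅; C=[(((λw. -3) 0) * 7) :: PRIM2(sub)]; D=∅⟩
t=11: ⟨S=[35]; E=∅; C=[((λw. -3) 0) :: 7 :: PRIM2(mul) :: PRIM2(sub)]; D=∅⟩
t=12: ⟨S=[35]; E=∅; C=[0 :: (λw. -3) :: AP :: 7 :: PRIM2(mul) :: PRIM2(sub)]; D=∅⟩
t=13: ⟨S=[0 :: 35]; E=∅; C=[(λw. -3) :: AP :: 7 :: PRIM2(mul) :: PRIM2(sub)]; D=∅⟩
t=14: ⟨S=[clo(λw. -3, ∅) :: 0 :: 35]; E=∅; C=[AP :: 7 :: PRIM2(mul) :: PRIM2(sub)]; D=∅⟩
t=15: ⟨S=∅; E={w↦0}; C=[-3]; D=[([35], ∅, [7 :: PRIM2(mul) :: PRIM2(sub)])]⟩
t=16: ⟨S=[-3]; E={w↦0}; C=∅; D=[([35], ∅, [7 :: PRIM2(mul) :: PRIM2(sub)])]⟩
t=17: ⟨S=[-3 :: 35]; E=∅; C=[7 :: PRIM2(mul) :: PRIM2(sub)]; D=∅⟩
t=18: ⟨S=[7 :: -3 :: 35]; E=∅; C=[PRIM2(mul) :: PRIM2(sub)]; D=∅⟩
t=19: ⟨S=[-21 :: 35]; E=∅; C=[PRIM2(sub)]; D=∅⟩
t=20: ⟨S=[56]; E=∅; C=∅; D=∅⟩
→ final value 56

Answer: 56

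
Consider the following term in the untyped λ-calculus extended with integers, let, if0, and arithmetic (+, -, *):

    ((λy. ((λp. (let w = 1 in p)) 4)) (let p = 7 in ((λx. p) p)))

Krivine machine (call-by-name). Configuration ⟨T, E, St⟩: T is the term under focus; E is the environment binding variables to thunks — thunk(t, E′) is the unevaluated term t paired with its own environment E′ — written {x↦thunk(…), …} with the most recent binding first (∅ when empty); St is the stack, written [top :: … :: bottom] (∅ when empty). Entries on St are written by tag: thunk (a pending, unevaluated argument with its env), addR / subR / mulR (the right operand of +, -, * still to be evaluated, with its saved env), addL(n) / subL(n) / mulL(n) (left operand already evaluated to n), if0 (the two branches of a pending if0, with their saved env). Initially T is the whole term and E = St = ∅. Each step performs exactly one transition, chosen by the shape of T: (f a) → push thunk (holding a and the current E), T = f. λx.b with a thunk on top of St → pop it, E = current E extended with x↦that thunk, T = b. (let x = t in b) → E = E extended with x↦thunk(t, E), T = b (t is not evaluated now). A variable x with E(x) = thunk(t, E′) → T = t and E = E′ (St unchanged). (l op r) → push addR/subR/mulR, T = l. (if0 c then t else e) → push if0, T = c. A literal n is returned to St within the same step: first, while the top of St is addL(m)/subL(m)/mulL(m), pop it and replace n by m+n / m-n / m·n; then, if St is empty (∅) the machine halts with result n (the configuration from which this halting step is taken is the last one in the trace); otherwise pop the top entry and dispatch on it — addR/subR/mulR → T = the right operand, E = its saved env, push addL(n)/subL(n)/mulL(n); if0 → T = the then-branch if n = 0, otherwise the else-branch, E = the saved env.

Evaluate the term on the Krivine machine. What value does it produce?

Answer: 4

Derivation:
0. [T=((λy. ((λp. (let w = 1 in p)) 4)) (let p = 7 in ((λx. p) p))) | E=∅ | St=∅]
1. [T=(λy. ((λp. (let w = 1 in p)) 4)) | E=∅ | St=[thunk]]
2. [T=((λp. (let w = 1 in p)) 4) | E={y↦thunk((let p = 7 in ((λx. p) p)), ∅)} | St=∅]
3. [T=(λp. (let w = 1 in p)) | E={y↦thunk((let p = 7 in ((λx. p) p)), ∅)} | St=[thunk]]
4. [T=(let w = 1 in p) | E={p↦thunk(4, {y↦thunk((let p = 7 in ((λx. p) p)), ∅)}), y↦thunk((let p = 7 in ((λx. p) p)), ∅)} | St=∅]
5. [T=p | E={w↦thunk(1, {p↦thunk(4, {y↦thunk((let p = 7 in ((λx. p) p)), ∅)}), y↦thunk((let p = 7 in ((λx. p) p)), ∅)}), p↦thunk(4, {y↦thunk((let p = 7 in ((λx. p) p)), ∅)}), y↦thunk((let p = 7 in ((λx. p) p)), ∅)} | St=∅]
6. [T=4 | E={y↦thunk((let p = 7 in ((λx. p) p)), ∅)} | St=∅]
→ final value 4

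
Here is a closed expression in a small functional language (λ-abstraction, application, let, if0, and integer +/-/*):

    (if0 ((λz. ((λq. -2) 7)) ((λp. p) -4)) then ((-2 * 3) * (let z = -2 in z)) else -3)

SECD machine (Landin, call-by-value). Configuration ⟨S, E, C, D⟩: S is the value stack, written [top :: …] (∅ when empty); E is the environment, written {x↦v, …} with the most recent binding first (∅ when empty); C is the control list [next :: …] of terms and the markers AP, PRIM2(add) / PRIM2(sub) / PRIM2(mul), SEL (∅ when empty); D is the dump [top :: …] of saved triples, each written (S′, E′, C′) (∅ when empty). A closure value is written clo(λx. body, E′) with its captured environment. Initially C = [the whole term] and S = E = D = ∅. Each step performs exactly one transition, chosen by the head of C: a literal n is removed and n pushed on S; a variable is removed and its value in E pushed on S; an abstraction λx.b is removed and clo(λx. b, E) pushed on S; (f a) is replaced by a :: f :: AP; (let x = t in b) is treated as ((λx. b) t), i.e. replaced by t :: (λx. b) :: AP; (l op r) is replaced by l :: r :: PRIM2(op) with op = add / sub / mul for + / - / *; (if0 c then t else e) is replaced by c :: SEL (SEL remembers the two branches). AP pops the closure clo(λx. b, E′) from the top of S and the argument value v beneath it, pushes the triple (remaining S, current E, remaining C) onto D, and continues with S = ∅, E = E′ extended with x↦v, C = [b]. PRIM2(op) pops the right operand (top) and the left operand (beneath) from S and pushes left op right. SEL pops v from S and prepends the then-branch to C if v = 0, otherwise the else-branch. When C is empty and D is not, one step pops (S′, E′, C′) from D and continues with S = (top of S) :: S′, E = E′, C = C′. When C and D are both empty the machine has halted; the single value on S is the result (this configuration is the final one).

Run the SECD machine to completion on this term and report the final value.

step 0: ⟨S=∅; E=∅; C=[(if0 ((λz. ((λq. -2) 7)) ((λp. p) -4)) then ((-2 * 3) * (let z = -2 in z)) else -3)]; D=∅⟩
step 1: ⟨S=∅; E=∅; C=[((λz. ((λq. -2) 7)) ((λp. p) -4)) :: SEL]; D=∅⟩
step 2: ⟨S=∅; E=∅; C=[((λp. p) -4) :: (λz. ((λq. -2) 7)) :: AP :: SEL]; D=∅⟩
step 3: ⟨S=∅; E=∅; C=[-4 :: (λp. p) :: AP :: (λz. ((λq. -2) 7)) :: AP :: SEL]; D=∅⟩
step 4: ⟨S=[-4]; E=∅; C=[(λp. p) :: AP :: (λz. ((λq. -2) 7)) :: AP :: SEL]; D=∅⟩
step 5: ⟨S=[clo(λp. p, ∅) :: -4]; E=∅; C=[AP :: (λz. ((λq. -2) 7)) :: AP :: SEL]; D=∅⟩
step 6: ⟨S=∅; E={p↦-4}; C=[p]; D=[(∅, ∅, [(λz. ((λq. -2) 7)) :: AP :: SEL])]⟩
step 7: ⟨S=[-4]; E={p↦-4}; C=∅; D=[(∅, ∅, [(λz. ((λq. -2) 7)) :: AP :: SEL])]⟩
step 8: ⟨S=[-4]; E=∅; C=[(λz. ((λq. -2) 7)) :: AP :: SEL]; D=∅⟩
step 9: ⟨S=[clo(λz. ((λq. -2) 7), ∅) :: -4]; E=∅; C=[AP :: SEL]; D=∅⟩
step 10: ⟨S=∅; E={z↦-4}; C=[((λq. -2) 7)]; D=[(∅, ∅, [SEL])]⟩
step 11: ⟨S=∅; E={z↦-4}; C=[7 :: (λq. -2) :: AP]; D=[(∅, ∅, [SEL])]⟩
step 12: ⟨S=[7]; E={z↦-4}; C=[(λq. -2) :: AP]; D=[(∅, ∅, [SEL])]⟩
step 13: ⟨S=[clo(λq. -2, {z↦-4}) :: 7]; E={z↦-4}; C=[AP]; D=[(∅, ∅, [SEL])]⟩
step 14: ⟨S=∅; E={q↦7, z↦-4}; C=[-2]; D=[(∅, {z↦-4}, ∅) :: (∅, ∅, [SEL])]⟩
step 15: ⟨S=[-2]; E={q↦7, z↦-4}; C=∅; D=[(∅, {z↦-4}, ∅) :: (∅, ∅, [SEL])]⟩
step 16: ⟨S=[-2]; E={z↦-4}; C=∅; D=[(∅, ∅, [SEL])]⟩
step 17: ⟨S=[-2]; E=∅; C=[SEL]; D=∅⟩
step 18: ⟨S=∅; E=∅; C=[-3]; D=∅⟩
step 19: ⟨S=[-3]; E=∅; C=∅; D=∅⟩
→ final value -3

Answer: -3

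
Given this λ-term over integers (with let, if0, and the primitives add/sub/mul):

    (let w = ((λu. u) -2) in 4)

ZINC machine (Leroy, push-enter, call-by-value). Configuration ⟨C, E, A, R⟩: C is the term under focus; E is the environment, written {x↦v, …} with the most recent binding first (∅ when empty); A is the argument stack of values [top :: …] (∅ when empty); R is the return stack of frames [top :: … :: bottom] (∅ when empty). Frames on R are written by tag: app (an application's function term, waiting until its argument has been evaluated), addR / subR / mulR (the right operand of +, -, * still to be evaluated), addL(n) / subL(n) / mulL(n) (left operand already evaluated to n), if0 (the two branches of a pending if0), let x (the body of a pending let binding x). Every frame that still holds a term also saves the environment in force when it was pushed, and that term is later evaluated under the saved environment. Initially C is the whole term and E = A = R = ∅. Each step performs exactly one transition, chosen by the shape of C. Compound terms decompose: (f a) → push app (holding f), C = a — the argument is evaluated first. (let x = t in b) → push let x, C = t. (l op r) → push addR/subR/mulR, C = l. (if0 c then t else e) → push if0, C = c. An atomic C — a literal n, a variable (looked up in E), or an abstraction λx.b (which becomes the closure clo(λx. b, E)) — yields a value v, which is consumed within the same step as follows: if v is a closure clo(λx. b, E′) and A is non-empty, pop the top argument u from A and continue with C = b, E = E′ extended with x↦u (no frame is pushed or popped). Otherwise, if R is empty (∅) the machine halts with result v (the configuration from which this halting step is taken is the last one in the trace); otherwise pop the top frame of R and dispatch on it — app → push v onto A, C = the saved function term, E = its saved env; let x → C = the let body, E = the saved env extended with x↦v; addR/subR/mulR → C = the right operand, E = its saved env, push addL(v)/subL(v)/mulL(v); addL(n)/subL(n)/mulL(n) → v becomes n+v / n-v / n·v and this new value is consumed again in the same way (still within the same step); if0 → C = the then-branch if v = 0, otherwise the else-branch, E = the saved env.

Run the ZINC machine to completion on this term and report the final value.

Answer: 4

Derivation:
0. <C=(let w = ((λu. u) -2) in 4), E=∅, A=∅, R=∅>
1. <C=((λu. u) -2), E=∅, A=∅, R=[let w]>
2. <C=-2, E=∅, A=∅, R=[app :: let w]>
3. <C=(λu. u), E=∅, A=[-2], R=[let w]>
4. <C=u, E={u↦-2}, A=∅, R=[let w]>
5. <C=4, E={w↦-2}, A=∅, R=∅>
→ final value 4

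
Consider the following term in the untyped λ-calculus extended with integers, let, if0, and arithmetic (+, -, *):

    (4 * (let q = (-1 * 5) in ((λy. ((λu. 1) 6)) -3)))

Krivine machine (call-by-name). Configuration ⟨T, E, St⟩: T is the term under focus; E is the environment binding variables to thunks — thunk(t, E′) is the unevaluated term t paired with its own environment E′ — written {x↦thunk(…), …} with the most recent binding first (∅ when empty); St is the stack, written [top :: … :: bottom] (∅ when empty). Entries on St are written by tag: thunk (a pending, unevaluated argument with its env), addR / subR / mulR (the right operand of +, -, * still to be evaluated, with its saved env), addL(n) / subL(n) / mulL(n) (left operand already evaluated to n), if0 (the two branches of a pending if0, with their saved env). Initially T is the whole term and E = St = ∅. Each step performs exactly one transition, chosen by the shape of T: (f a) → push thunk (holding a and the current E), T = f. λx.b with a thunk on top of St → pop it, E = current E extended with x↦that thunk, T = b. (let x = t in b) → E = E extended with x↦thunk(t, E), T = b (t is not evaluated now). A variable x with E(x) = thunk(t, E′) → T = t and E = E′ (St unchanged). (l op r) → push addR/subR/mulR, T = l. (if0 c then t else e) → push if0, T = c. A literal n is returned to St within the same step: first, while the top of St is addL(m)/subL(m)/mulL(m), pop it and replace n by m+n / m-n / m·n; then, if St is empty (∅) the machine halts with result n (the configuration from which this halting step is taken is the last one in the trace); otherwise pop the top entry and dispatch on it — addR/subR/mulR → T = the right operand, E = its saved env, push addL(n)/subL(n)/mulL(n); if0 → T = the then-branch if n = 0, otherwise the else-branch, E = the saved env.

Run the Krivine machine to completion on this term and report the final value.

Answer: 4

Derivation:
0. ⟨T=(4 * (let q = (-1 * 5) in ((λy. ((λu. 1) 6)) -3))); E=∅; St=∅⟩
1. ⟨T=4; E=∅; St=[mulR]⟩
2. ⟨T=(let q = (-1 * 5) in ((λy. ((λu. 1) 6)) -3)); E=∅; St=[mulL(4)]⟩
3. ⟨T=((λy. ((λu. 1) 6)) -3); E={q↦thunk((-1 * 5), ∅)}; St=[mulL(4)]⟩
4. ⟨T=(λy. ((λu. 1) 6)); E={q↦thunk((-1 * 5), ∅)}; St=[thunk :: mulL(4)]⟩
5. ⟨T=((λu. 1) 6); E={y↦thunk(-3, {q↦thunk((-1 * 5), ∅)}), q↦thunk((-1 * 5), ∅)}; St=[mulL(4)]⟩
6. ⟨T=(λu. 1); E={y↦thunk(-3, {q↦thunk((-1 * 5), ∅)}), q↦thunk((-1 * 5), ∅)}; St=[thunk :: mulL(4)]⟩
7. ⟨T=1; E={u↦thunk(6, {y↦thunk(-3, {q↦thunk((-1 * 5), ∅)}), q↦thunk((-1 * 5), ∅)}), y↦thunk(-3, {q↦thunk((-1 * 5), ∅)}), q↦thunk((-1 * 5), ∅)}; St=[mulL(4)]⟩
→ final value 4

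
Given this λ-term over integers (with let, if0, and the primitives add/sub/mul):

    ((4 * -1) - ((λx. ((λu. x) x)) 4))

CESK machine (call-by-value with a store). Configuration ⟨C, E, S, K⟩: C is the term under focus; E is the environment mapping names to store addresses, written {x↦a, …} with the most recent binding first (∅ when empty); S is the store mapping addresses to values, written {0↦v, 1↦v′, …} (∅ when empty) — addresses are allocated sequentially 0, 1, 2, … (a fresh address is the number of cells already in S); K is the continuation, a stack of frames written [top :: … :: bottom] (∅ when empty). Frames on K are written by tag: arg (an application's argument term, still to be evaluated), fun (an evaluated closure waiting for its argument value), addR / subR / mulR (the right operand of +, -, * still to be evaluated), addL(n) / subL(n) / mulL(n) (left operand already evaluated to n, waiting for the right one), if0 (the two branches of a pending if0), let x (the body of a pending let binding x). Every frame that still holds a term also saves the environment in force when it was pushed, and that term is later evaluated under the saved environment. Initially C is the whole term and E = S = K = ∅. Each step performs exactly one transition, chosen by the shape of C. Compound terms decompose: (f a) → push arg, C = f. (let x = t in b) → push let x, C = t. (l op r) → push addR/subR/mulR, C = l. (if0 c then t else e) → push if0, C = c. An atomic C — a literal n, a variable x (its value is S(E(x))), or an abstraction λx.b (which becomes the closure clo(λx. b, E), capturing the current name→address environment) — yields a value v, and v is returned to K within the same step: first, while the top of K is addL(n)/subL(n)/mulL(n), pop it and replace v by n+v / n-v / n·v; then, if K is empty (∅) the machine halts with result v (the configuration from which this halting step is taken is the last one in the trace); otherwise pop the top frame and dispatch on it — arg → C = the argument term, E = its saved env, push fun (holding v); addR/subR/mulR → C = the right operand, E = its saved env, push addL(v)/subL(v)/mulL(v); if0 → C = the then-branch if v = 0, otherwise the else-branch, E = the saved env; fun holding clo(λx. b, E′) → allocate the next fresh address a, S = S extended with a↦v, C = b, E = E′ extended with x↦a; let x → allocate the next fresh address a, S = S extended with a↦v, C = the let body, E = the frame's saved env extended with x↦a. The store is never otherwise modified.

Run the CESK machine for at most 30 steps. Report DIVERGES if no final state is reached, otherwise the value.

step 0: <C=((4 * -1) - ((λx. ((λu. x) x)) 4)), E=∅, S=∅, K=∅>
step 1: <C=(4 * -1), E=∅, S=∅, K=[subR]>
step 2: <C=4, E=∅, S=∅, K=[mulR :: subR]>
step 3: <C=-1, E=∅, S=∅, K=[mulL(4) :: subR]>
step 4: <C=((λx. ((λu. x) x)) 4), E=∅, S=∅, K=[subL(-4)]>
step 5: <C=(λx. ((λu. x) x)), E=∅, S=∅, K=[arg :: subL(-4)]>
step 6: <C=4, E=∅, S=∅, K=[fun :: subL(-4)]>
step 7: <C=((λu. x) x), E={x↦0}, S={0↦4}, K=[subL(-4)]>
step 8: <C=(λu. x), E={x↦0}, S={0↦4}, K=[arg :: subL(-4)]>
step 9: <C=x, E={x↦0}, S={0↦4}, K=[fun :: subL(-4)]>
step 10: <C=x, E={u↦1, x↦0}, S={0↦4, 1↦4}, K=[subL(-4)]>
→ final value -8

Answer: -8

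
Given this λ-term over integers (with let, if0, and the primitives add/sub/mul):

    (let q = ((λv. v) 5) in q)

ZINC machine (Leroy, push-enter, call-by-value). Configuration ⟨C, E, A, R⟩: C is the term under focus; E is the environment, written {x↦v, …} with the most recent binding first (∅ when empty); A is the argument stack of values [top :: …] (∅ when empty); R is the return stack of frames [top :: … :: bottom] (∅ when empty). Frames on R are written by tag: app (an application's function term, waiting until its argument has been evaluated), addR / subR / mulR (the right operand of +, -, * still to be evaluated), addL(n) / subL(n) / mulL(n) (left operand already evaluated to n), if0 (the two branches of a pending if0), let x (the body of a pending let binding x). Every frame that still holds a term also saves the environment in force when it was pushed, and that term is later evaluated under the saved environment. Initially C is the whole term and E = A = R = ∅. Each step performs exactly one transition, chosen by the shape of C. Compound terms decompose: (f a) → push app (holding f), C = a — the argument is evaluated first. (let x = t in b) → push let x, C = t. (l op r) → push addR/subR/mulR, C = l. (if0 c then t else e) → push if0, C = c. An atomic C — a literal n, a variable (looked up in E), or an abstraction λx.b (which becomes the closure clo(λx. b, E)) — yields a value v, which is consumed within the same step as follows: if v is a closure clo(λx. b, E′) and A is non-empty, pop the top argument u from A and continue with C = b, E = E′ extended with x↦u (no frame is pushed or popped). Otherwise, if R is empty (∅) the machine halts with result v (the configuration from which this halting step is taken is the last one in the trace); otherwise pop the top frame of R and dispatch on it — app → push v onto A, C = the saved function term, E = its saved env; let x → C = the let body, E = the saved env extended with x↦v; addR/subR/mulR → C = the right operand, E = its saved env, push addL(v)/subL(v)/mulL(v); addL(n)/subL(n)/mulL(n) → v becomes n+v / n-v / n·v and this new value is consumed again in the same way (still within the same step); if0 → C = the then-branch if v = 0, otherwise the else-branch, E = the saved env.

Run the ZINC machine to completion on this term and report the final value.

0. <C=(let q = ((λv. v) 5) in q), E=∅, A=∅, R=∅>
1. <C=((λv. v) 5), E=∅, A=∅, R=[let q]>
2. <C=5, E=∅, A=∅, R=[app :: let q]>
3. <C=(λv. v), E=∅, A=[5], R=[let q]>
4. <C=v, E={v↦5}, A=∅, R=[let q]>
5. <C=q, E={q↦5}, A=∅, R=∅>
→ final value 5

Answer: 5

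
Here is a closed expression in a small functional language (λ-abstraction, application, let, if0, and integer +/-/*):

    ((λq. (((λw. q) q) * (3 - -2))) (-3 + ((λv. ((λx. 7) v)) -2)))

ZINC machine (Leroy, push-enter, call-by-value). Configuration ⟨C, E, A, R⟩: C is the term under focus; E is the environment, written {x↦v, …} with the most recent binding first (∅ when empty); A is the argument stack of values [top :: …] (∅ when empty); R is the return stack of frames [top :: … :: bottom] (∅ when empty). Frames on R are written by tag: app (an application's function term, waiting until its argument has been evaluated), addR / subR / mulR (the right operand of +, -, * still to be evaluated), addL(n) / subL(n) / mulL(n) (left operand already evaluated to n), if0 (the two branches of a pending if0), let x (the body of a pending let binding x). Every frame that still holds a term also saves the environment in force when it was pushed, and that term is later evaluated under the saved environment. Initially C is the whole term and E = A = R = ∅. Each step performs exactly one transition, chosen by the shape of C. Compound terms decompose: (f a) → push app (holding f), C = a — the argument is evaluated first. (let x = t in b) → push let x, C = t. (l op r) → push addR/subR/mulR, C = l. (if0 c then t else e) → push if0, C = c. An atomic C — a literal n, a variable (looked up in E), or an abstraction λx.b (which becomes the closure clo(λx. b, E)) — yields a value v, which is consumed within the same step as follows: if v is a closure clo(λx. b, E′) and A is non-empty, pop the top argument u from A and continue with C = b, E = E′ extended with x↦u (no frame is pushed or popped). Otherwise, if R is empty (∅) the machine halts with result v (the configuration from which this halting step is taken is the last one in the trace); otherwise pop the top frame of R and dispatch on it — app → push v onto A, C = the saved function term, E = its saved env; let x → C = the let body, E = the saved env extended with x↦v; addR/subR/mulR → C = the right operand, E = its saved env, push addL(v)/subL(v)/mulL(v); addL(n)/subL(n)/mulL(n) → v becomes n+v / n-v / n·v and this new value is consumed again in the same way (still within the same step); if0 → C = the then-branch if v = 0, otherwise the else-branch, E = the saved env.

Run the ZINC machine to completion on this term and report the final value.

Answer: 20

Execution trace:
step 0: <C=((λq. (((λw. q) q) * (3 - -2))) (-3 + ((λv. ((λx. 7) v)) -2))), E=∅, A=∅, R=∅>
step 1: <C=(-3 + ((λv. ((λx. 7) v)) -2)), E=∅, A=∅, R=[app]>
step 2: <C=-3, E=∅, A=∅, R=[addR :: app]>
step 3: <C=((λv. ((λx. 7) v)) -2), E=∅, A=∅, R=[addL(-3) :: app]>
step 4: <C=-2, E=∅, A=∅, R=[app :: addL(-3) :: app]>
step 5: <C=(λv. ((λx. 7) v)), E=∅, A=[-2], R=[addL(-3) :: app]>
step 6: <C=((λx. 7) v), E={v↦-2}, A=∅, R=[addL(-3) :: app]>
step 7: <C=v, E={v↦-2}, A=∅, R=[app :: addL(-3) :: app]>
step 8: <C=(λx. 7), E={v↦-2}, A=[-2], R=[addL(-3) :: app]>
step 9: <C=7, E={x↦-2, v↦-2}, A=∅, R=[addL(-3) :: app]>
step 10: <C=(λq. (((λw. q) q) * (3 - -2))), E=∅, A=[4], R=∅>
step 11: <C=(((λw. q) q) * (3 - -2)), E={q↦4}, A=∅, R=∅>
step 12: <C=((λw. q) q), E={q↦4}, A=∅, R=[mulR]>
step 13: <C=q, E={q↦4}, A=∅, R=[app :: mulR]>
step 14: <C=(λw. q), E={q↦4}, A=[4], R=[mulR]>
step 15: <C=q, E={w↦4, q↦4}, A=∅, R=[mulR]>
step 16: <C=(3 - -2), E={q↦4}, A=∅, R=[mulL(4)]>
step 17: <C=3, E={q↦4}, A=∅, R=[subR :: mulL(4)]>
step 18: <C=-2, E={q↦4}, A=∅, R=[subL(3) :: mulL(4)]>
→ final value 20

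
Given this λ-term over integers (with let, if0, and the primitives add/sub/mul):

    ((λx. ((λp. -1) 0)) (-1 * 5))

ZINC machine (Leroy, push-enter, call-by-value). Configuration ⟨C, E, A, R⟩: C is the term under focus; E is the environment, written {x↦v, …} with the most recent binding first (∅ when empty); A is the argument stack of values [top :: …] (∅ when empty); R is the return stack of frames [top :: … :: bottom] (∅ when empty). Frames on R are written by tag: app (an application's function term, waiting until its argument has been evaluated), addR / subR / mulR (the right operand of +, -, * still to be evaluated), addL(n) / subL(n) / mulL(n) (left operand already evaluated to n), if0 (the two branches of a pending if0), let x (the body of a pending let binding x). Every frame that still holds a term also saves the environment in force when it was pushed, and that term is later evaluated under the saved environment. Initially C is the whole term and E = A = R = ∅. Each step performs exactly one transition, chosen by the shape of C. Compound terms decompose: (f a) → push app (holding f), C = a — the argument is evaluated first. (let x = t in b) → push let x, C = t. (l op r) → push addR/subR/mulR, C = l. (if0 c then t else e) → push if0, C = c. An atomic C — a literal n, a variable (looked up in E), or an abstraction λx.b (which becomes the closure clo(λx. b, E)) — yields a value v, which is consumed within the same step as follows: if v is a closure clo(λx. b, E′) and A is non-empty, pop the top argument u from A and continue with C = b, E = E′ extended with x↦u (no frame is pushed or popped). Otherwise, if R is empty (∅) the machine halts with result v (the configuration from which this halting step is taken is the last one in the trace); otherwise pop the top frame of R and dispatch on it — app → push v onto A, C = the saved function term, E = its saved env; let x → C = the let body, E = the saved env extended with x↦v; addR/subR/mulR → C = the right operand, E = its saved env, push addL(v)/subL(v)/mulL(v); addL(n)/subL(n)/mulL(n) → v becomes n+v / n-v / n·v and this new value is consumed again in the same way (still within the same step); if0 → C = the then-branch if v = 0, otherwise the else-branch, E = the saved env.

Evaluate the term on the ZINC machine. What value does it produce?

0. [C=((λx. ((λp. -1) 0)) (-1 * 5)) | E=∅ | A=∅ | R=∅]
1. [C=(-1 * 5) | E=∅ | A=∅ | R=[app]]
2. [C=-1 | E=∅ | A=∅ | R=[mulR :: app]]
3. [C=5 | E=∅ | A=∅ | R=[mulL(-1) :: app]]
4. [C=(λx. ((λp. -1) 0)) | E=∅ | A=[-5] | R=∅]
5. [C=((λp. -1) 0) | E={x↦-5} | A=∅ | R=∅]
6. [C=0 | E={x↦-5} | A=∅ | R=[app]]
7. [C=(λp. -1) | E={x↦-5} | A=[0] | R=∅]
8. [C=-1 | E={p↦0, x↦-5} | A=∅ | R=∅]
→ final value -1

Answer: -1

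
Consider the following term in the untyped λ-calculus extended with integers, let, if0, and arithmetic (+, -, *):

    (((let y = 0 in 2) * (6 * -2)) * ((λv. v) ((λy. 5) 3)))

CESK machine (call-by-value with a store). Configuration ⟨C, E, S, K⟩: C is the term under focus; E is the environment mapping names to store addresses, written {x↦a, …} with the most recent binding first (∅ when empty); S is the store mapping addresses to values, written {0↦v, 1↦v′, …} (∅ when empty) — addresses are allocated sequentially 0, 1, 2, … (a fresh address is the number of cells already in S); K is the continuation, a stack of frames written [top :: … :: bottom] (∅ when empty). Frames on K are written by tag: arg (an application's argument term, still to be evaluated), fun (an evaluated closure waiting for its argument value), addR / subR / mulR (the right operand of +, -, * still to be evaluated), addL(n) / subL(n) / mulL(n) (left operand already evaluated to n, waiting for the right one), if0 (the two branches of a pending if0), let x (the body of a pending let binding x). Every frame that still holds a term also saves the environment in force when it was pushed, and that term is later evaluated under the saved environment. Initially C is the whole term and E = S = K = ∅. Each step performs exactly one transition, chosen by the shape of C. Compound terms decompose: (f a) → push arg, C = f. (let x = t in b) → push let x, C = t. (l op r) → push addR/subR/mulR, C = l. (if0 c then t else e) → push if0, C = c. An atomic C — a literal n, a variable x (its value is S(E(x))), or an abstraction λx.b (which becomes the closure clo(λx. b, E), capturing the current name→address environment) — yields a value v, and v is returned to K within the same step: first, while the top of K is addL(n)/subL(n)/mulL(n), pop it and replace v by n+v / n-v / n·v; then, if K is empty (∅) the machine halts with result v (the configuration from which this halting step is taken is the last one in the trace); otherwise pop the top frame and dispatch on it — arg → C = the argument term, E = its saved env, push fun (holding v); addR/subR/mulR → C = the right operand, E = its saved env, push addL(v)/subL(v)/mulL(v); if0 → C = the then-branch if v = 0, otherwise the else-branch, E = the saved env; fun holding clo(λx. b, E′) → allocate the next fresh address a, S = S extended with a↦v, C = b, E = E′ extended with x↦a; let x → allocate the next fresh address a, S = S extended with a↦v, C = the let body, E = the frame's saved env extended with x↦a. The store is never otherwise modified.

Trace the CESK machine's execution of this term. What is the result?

t=0: [C=(((let y = 0 in 2) * (6 * -2)) * ((λv. v) ((λy. 5) 3))) | E=∅ | S=∅ | K=∅]
t=1: [C=((let y = 0 in 2) * (6 * -2)) | E=∅ | S=∅ | K=[mulR]]
t=2: [C=(let y = 0 in 2) | E=∅ | S=∅ | K=[mulR :: mulR]]
t=3: [C=0 | E=∅ | S=∅ | K=[let y :: mulR :: mulR]]
t=4: [C=2 | E={y↦0} | S={0↦0} | K=[mulR :: mulR]]
t=5: [C=(6 * -2) | E=∅ | S={0↦0} | K=[mulL(2) :: mulR]]
t=6: [C=6 | E=∅ | S={0↦0} | K=[mulR :: mulL(2) :: mulR]]
t=7: [C=-2 | E=∅ | S={0↦0} | K=[mulL(6) :: mulL(2) :: mulR]]
t=8: [C=((λv. v) ((λy. 5) 3)) | E=∅ | S={0↦0} | K=[mulL(-24)]]
t=9: [C=(λv. v) | E=∅ | S={0↦0} | K=[arg :: mulL(-24)]]
t=10: [C=((λy. 5) 3) | E=∅ | S={0↦0} | K=[fun :: mulL(-24)]]
t=11: [C=(λy. 5) | E=∅ | S={0↦0} | K=[arg :: fun :: mulL(-24)]]
t=12: [C=3 | E=∅ | S={0↦0} | K=[fun :: fun :: mulL(-24)]]
t=13: [C=5 | E={y↦1} | S={0↦0, 1↦3} | K=[fun :: mulL(-24)]]
t=14: [C=v | E={v↦2} | S={0↦0, 1↦3, 2↦5} | K=[mulL(-24)]]
→ final value -120

Answer: -120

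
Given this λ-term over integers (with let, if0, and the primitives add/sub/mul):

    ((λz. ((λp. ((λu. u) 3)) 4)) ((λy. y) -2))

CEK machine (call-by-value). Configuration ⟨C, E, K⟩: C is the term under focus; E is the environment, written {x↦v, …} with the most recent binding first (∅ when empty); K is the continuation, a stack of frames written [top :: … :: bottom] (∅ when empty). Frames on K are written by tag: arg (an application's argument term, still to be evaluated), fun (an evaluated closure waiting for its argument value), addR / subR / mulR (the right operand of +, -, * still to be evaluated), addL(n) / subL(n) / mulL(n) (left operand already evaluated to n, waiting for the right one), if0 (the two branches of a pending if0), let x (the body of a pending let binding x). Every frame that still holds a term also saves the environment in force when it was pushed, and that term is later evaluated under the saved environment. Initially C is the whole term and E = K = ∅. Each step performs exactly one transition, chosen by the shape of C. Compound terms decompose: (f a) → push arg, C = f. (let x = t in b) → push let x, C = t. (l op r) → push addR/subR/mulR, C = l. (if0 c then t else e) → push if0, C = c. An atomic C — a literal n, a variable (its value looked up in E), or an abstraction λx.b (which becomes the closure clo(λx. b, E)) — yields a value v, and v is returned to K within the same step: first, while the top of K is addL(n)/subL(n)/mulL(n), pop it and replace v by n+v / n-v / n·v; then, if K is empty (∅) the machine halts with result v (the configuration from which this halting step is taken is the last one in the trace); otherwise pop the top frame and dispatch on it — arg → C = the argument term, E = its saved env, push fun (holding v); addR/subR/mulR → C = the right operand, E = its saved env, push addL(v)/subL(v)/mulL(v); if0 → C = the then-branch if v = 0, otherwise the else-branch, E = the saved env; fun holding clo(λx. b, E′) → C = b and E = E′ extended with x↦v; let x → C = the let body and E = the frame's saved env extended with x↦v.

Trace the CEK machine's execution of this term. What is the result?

Answer: 3

Execution trace:
0. [C=((λz. ((λp. ((λu. u) 3)) 4)) ((λy. y) -2)) | E=∅ | K=∅]
1. [C=(λz. ((λp. ((λu. u) 3)) 4)) | E=∅ | K=[arg]]
2. [C=((λy. y) -2) | E=∅ | K=[fun]]
3. [C=(λy. y) | E=∅ | K=[arg :: fun]]
4. [C=-2 | E=∅ | K=[fun :: fun]]
5. [C=y | E={y↦-2} | K=[fun]]
6. [C=((λp. ((λu. u) 3)) 4) | E={z↦-2} | K=∅]
7. [C=(λp. ((λu. u) 3)) | E={z↦-2} | K=[arg]]
8. [C=4 | E={z↦-2} | K=[fun]]
9. [C=((λu. u) 3) | E={p↦4, z↦-2} | K=∅]
10. [C=(λu. u) | E={p↦4, z↦-2} | K=[arg]]
11. [C=3 | E={p↦4, z↦-2} | K=[fun]]
12. [C=u | E={u↦3, p↦4, z↦-2} | K=∅]
→ final value 3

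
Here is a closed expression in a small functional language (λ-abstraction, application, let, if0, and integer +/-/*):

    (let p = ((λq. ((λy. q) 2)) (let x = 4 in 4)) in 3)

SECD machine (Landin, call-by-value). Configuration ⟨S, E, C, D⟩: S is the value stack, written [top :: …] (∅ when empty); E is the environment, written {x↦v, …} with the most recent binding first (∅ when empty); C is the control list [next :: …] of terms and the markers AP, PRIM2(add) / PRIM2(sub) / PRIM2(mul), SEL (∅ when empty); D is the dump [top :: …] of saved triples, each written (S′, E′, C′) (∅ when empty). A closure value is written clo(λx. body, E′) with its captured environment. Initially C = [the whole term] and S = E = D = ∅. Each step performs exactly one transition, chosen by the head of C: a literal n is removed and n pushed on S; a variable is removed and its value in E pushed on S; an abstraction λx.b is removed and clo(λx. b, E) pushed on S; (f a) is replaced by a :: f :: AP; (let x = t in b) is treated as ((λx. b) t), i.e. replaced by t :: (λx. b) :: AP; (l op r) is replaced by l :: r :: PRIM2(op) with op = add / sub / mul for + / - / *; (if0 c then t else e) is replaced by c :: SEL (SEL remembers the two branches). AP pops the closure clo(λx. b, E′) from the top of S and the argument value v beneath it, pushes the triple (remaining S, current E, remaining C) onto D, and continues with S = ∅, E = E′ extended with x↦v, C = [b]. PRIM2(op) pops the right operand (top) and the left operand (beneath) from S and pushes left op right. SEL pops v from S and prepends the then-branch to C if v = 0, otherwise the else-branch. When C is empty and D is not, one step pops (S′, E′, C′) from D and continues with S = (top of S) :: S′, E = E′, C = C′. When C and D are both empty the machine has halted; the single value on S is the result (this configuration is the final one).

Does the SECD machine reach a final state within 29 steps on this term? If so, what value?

Answer: 3

Derivation:
[0] <S=∅, E=∅, C=[(let p = ((λq. ((λy. q) 2)) (let x = 4 in 4)) in 3)], D=∅>
[1] <S=∅, E=∅, C=[((λq. ((λy. q) 2)) (let x = 4 in 4)) :: (λp. 3) :: AP], D=∅>
[2] <S=∅, E=∅, C=[(let x = 4 in 4) :: (λq. ((λy. q) 2)) :: AP :: (λp. 3) :: AP], D=∅>
[3] <S=∅, E=∅, C=[4 :: (λx. 4) :: AP :: (λq. ((λy. q) 2)) :: AP :: (λp. 3) :: AP], D=∅>
[4] <S=[4], E=∅, C=[(λx. 4) :: AP :: (λq. ((λy. q) 2)) :: AP :: (λp. 3) :: AP], D=∅>
[5] <S=[clo(λx. 4, ∅) :: 4], E=∅, C=[AP :: (λq. ((λy. q) 2)) :: AP :: (λp. 3) :: AP], D=∅>
[6] <S=∅, E={x↦4}, C=[4], D=[(∅, ∅, [(λq. ((λy. q) 2)) :: AP :: (λp. 3) :: AP])]>
[7] <S=[4], E={x↦4}, C=∅, D=[(∅, ∅, [(λq. ((λy. q) 2)) :: AP :: (λp. 3) :: AP])]>
[8] <S=[4], E=∅, C=[(λq. ((λy. q) 2)) :: AP :: (λp. 3) :: AP], D=∅>
[9] <S=[clo(λq. ((λy. q) 2), ∅) :: 4], E=∅, C=[AP :: (λp. 3) :: AP], D=∅>
[10] <S=∅, E={q↦4}, C=[((λy. q) 2)], D=[(∅, ∅, [(λp. 3) :: AP])]>
[11] <S=∅, E={q↦4}, C=[2 :: (λy. q) :: AP], D=[(∅, ∅, [(λp. 3) :: AP])]>
[12] <S=[2], E={q↦4}, C=[(λy. q) :: AP], D=[(∅, ∅, [(λp. 3) :: AP])]>
[13] <S=[clo(λy. q, {q↦4}) :: 2], E={q↦4}, C=[AP], D=[(∅, ∅, [(λp. 3) :: AP])]>
[14] <S=∅, E={y↦2, q↦4}, C=[q], D=[(∅, {q↦4}, ∅) :: (∅, ∅, [(λp. 3) :: AP])]>
[15] <S=[4], E={y↦2, q↦4}, C=∅, D=[(∅, {q↦4}, ∅) :: (∅, ∅, [(λp. 3) :: AP])]>
[16] <S=[4], E={q↦4}, C=∅, D=[(∅, ∅, [(λp. 3) :: AP])]>
[17] <S=[4], E=∅, C=[(λp. 3) :: AP], D=∅>
[18] <S=[clo(λp. 3, ∅) :: 4], E=∅, C=[AP], D=∅>
[19] <S=∅, E={p↦4}, C=[3], D=[(∅, ∅, ∅)]>
[20] <S=[3], E={p↦4}, C=∅, D=[(∅, ∅, ∅)]>
[21] <S=[3], E=∅, C=∅, D=∅>
→ final value 3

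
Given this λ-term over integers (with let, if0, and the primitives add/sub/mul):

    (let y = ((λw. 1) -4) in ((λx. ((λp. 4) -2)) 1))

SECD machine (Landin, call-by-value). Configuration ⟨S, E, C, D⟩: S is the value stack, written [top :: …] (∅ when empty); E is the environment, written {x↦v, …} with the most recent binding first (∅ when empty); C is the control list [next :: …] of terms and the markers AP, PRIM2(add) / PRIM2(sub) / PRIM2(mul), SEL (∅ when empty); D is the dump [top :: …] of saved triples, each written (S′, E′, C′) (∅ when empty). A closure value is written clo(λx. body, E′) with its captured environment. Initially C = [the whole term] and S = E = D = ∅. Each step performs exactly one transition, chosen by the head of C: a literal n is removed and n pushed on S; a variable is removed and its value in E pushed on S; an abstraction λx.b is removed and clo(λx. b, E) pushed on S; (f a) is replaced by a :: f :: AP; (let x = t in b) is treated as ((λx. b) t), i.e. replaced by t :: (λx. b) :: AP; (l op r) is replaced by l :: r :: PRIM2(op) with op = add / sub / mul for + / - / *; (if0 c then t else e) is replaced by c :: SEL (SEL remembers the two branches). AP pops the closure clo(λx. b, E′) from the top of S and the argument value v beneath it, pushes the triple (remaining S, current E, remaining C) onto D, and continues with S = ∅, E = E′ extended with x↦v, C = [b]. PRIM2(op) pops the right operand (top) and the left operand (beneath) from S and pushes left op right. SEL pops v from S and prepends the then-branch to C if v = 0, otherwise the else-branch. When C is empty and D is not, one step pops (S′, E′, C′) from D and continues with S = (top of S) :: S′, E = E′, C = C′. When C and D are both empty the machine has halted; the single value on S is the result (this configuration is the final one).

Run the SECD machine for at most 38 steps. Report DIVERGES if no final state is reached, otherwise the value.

Answer: 4

Derivation:
0. [S=∅ | E=∅ | C=[(let y = ((λw. 1) -4) in ((λx. ((λp. 4) -2)) 1))] | D=∅]
1. [S=∅ | E=∅ | C=[((λw. 1) -4) :: (λy. ((λx. ((λp. 4) -2)) 1)) :: AP] | D=∅]
2. [S=∅ | E=∅ | C=[-4 :: (λw. 1) :: AP :: (λy. ((λx. ((λp. 4) -2)) 1)) :: AP] | D=∅]
3. [S=[-4] | E=∅ | C=[(λw. 1) :: AP :: (λy. ((λx. ((λp. 4) -2)) 1)) :: AP] | D=∅]
4. [S=[clo(λw. 1, ∅) :: -4] | E=∅ | C=[AP :: (λy. ((λx. ((λp. 4) -2)) 1)) :: AP] | D=∅]
5. [S=∅ | E={w↦-4} | C=[1] | D=[(∅, ∅, [(λy. ((λx. ((λp. 4) -2)) 1)) :: AP])]]
6. [S=[1] | E={w↦-4} | C=∅ | D=[(∅, ∅, [(λy. ((λx. ((λp. 4) -2)) 1)) :: AP])]]
7. [S=[1] | E=∅ | C=[(λy. ((λx. ((λp. 4) -2)) 1)) :: AP] | D=∅]
8. [S=[clo(λy. ((λx. ((λp. 4) -2)) 1), ∅) :: 1] | E=∅ | C=[AP] | D=∅]
9. [S=∅ | E={y↦1} | C=[((λx. ((λp. 4) -2)) 1)] | D=[(∅, ∅, ∅)]]
10. [S=∅ | E={y↦1} | C=[1 :: (λx. ((λp. 4) -2)) :: AP] | D=[(∅, ∅, ∅)]]
11. [S=[1] | E={y↦1} | C=[(λx. ((λp. 4) -2)) :: AP] | D=[(∅, ∅, ∅)]]
12. [S=[clo(λx. ((λp. 4) -2), {y↦1}) :: 1] | E={y↦1} | C=[AP] | D=[(∅, ∅, ∅)]]
13. [S=∅ | E={x↦1, y↦1} | C=[((λp. 4) -2)] | D=[(∅, {y↦1}, ∅) :: (∅, ∅, ∅)]]
14. [S=∅ | E={x↦1, y↦1} | C=[-2 :: (λp. 4) :: AP] | D=[(∅, {y↦1}, ∅) :: (∅, ∅, ∅)]]
15. [S=[-2] | E={x↦1, y↦1} | C=[(λp. 4) :: AP] | D=[(∅, {y↦1}, ∅) :: (∅, ∅, ∅)]]
16. [S=[clo(λp. 4, {x↦1, y↦1}) :: -2] | E={x↦1, y↦1} | C=[AP] | D=[(∅, {y↦1}, ∅) :: (∅, ∅, ∅)]]
17. [S=∅ | E={p↦-2, x↦1, y↦1} | C=[4] | D=[(∅, {x↦1, y↦1}, ∅) :: (∅, {y↦1}, ∅) :: (∅, ∅, ∅)]]
18. [S=[4] | E={p↦-2, x↦1, y↦1} | C=∅ | D=[(∅, {x↦1, y↦1}, ∅) :: (∅, {y↦1}, ∅) :: (∅, ∅, ∅)]]
19. [S=[4] | E={x↦1, y↦1} | C=∅ | D=[(∅, {y↦1}, ∅) :: (∅, ∅, ∅)]]
20. [S=[4] | E={y↦1} | C=∅ | D=[(∅, ∅, ∅)]]
21. [S=[4] | E=∅ | C=∅ | D=∅]
→ final value 4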